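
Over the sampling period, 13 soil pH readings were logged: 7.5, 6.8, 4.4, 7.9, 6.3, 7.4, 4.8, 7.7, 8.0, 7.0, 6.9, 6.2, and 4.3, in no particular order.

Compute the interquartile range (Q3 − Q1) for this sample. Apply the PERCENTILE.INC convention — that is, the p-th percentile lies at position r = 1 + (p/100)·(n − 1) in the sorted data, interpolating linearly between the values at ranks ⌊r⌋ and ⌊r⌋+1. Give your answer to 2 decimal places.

1.30

Sorted: 4.3, 4.4, 4.8, 6.2, 6.3, 6.8, 6.9, 7.0, 7.4, 7.5, 7.7, 7.9, 8.0.
n = 13.
P25: r = 4 (integer) → 6.2.
P75: r = 10 (integer) → 7.5.
Difference: 7.5 − 6.2 = 1.3.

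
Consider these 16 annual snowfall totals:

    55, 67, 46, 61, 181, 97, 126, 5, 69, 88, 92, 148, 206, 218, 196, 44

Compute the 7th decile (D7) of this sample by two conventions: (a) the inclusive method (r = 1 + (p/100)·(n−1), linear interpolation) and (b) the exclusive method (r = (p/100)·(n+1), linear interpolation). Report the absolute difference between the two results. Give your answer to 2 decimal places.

Sorted: 5, 44, 46, 55, 61, 67, 69, 88, 92, 97, 126, 148, 181, 196, 206, 218.
n = 16.
(a) r = 11.5; between ranks 11 (126) and 12 (148): 137.
(b) r = 11.9; between ranks 11 (126) and 12 (148): 145.8.
|137 − 145.8| = 8.8.

8.80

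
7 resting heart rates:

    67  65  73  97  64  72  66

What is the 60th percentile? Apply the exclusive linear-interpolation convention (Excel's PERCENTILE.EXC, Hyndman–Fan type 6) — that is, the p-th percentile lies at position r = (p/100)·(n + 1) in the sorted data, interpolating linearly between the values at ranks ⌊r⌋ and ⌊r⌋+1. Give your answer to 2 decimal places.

71.00

Sorted: 64, 65, 66, 67, 72, 73, 97.
n = 7.
r = (60/100)·(7 + 1) = 4.8.
Rank 4 is 67 and rank 5 is 72.
Interpolate: 67 + 0.8·(72 − 67) = 67 + 0.8·5 = 71.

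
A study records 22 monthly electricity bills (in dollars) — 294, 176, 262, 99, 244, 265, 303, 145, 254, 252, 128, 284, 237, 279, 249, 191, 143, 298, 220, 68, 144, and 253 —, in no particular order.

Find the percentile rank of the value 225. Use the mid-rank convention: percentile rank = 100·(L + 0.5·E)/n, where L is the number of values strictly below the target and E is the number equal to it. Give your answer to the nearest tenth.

Sorted: 68, 99, 128, 143, 144, 145, 176, 191, 220, 237, 244, 249, 252, 253, 254, 262, 265, 279, 284, 294, 298, 303.
Count below 225: L = 9; count equal: E = 0; n = 22.
Percentile rank = 100·(9 + 0.5·0)/22 = 100·9/22 = 40.91.

40.9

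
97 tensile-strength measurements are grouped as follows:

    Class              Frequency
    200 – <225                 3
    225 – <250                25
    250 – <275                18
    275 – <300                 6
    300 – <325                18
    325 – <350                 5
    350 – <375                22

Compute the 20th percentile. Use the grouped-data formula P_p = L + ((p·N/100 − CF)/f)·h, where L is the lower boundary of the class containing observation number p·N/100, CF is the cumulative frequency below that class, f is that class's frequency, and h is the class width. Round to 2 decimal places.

241.40

N = 97; target position k = 20/100 · 97 = 19.4.
Cumulative frequencies: 3, 28, 46, 52, 70, 75, 97.
Observation 19.4 falls in the class 225 – <250.
L = 225, CF = 3, f = 25, h = 25.
P20 = 225 + ((19.4 − 3)/25)·25 = 225 + 16.4 = 241.4.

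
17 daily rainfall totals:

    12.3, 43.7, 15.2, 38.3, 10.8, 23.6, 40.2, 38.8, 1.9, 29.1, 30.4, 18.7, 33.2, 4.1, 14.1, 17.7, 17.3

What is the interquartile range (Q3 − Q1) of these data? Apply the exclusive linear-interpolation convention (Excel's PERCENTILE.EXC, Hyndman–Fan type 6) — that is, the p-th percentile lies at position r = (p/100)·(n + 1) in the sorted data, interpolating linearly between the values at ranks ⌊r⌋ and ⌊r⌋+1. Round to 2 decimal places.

22.55

Sorted: 1.9, 4.1, 10.8, 12.3, 14.1, 15.2, 17.3, 17.7, 18.7, 23.6, 29.1, 30.4, 33.2, 38.3, 38.8, 40.2, 43.7.
n = 17.
P25: r = 4.5; ranks 4–5 are 12.3, 14.1; interpolating gives 13.2.
P75: r = 13.5; ranks 13–14 are 33.2, 38.3; interpolating gives 35.75.
Difference: 35.75 − 13.2 = 22.55.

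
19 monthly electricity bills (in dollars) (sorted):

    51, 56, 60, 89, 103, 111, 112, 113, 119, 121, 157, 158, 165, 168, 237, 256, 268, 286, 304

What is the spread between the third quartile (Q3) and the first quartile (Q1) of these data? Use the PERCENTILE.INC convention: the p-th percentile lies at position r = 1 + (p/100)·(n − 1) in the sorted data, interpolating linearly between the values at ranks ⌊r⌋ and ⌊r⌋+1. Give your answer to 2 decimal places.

95.50

n = 19.
P25: r = 5.5; ranks 5–6 are 103, 111; interpolating gives 107.
P75: r = 14.5; ranks 14–15 are 168, 237; interpolating gives 202.5.
Difference: 202.5 − 107 = 95.5.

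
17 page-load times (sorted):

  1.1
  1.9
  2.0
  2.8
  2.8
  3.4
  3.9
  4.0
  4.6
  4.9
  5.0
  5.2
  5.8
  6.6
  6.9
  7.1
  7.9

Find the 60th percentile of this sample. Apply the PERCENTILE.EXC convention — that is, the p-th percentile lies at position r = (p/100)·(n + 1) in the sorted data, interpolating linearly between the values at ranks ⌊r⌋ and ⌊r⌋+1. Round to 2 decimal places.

n = 17.
r = (60/100)·(17 + 1) = 10.8.
Rank 10 is 4.9 and rank 11 is 5.0.
Interpolate: 4.9 + 0.8·(5.0 − 4.9) = 4.9 + 0.8·0.1 = 4.98.

4.98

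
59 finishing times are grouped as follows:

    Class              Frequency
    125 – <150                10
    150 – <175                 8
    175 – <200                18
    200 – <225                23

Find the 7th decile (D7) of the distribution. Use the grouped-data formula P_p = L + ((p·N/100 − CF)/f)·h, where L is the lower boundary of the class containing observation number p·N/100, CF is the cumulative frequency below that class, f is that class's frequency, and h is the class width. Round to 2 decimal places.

205.76

N = 59; target position k = 70/100 · 59 = 41.3.
Cumulative frequencies: 10, 18, 36, 59.
Observation 41.3 falls in the class 200 – <225.
L = 200, CF = 36, f = 23, h = 25.
P70 = 200 + ((41.3 − 36)/23)·25 = 200 + 5.76087 = 205.761.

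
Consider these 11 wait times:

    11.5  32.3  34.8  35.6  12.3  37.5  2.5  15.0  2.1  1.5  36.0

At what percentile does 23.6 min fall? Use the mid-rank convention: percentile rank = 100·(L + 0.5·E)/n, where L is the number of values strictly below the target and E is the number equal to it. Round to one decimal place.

Sorted: 1.5, 2.1, 2.5, 11.5, 12.3, 15.0, 32.3, 34.8, 35.6, 36.0, 37.5.
Count below 23.6: L = 6; count equal: E = 0; n = 11.
Percentile rank = 100·(6 + 0.5·0)/11 = 100·6/11 = 54.55.

54.5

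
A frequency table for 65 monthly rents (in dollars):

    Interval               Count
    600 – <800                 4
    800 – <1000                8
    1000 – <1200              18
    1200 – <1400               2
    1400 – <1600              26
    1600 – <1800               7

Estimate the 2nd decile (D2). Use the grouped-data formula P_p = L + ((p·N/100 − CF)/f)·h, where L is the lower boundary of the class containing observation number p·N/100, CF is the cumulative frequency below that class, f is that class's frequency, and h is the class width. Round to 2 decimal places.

1011.11

N = 65; target position k = 20/100 · 65 = 13.
Cumulative frequencies: 4, 12, 30, 32, 58, 65.
Observation 13 falls in the class 1000 – <1200.
L = 1000, CF = 12, f = 18, h = 200.
P20 = 1000 + ((13 − 12)/18)·200 = 1000 + 11.1111 = 1011.11.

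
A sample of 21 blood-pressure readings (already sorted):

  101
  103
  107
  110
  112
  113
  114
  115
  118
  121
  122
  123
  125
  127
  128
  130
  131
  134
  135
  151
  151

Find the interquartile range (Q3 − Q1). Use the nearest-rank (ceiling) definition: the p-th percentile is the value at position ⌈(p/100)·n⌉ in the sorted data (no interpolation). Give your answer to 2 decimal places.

n = 21.
P25: rank ⌈25/100·21⌉ = 6 → 113.
P75: rank ⌈75/100·21⌉ = 16 → 130.
Difference: 130 − 113 = 17.

17.00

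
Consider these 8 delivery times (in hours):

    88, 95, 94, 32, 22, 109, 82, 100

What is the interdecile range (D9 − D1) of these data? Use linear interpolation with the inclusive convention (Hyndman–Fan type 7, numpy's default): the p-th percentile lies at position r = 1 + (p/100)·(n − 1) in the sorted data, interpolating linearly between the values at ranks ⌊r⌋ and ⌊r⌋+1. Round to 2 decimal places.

73.70

Sorted: 22, 32, 82, 88, 94, 95, 100, 109.
n = 8.
P10: r = 1.7; ranks 1–2 are 22, 32; interpolating gives 29.
P90: r = 7.3; ranks 7–8 are 100, 109; interpolating gives 102.7.
Difference: 102.7 − 29 = 73.7.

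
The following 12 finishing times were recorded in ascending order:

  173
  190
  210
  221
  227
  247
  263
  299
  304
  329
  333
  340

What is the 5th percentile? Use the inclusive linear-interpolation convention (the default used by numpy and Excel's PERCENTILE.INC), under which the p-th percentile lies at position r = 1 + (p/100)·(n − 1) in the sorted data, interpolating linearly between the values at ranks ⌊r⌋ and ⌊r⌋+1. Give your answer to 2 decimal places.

n = 12.
r = 1 + (5/100)·(12 − 1) = 1 + 0.55 = 1.55.
Rank 1 is 173 and rank 2 is 190.
Interpolate: 173 + 0.55·(190 − 173) = 173 + 0.55·17 = 182.35.

182.35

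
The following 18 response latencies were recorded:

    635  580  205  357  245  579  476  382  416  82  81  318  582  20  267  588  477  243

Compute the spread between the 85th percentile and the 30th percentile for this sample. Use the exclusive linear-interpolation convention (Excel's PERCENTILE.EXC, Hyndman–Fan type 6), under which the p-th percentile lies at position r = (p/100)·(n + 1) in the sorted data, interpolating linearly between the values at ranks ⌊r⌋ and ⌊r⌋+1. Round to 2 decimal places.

338.50

Sorted: 20, 81, 82, 205, 243, 245, 267, 318, 357, 382, 416, 476, 477, 579, 580, 582, 588, 635.
n = 18.
P30: r = 5.7; ranks 5–6 are 243, 245; interpolating gives 244.4.
P85: r = 16.15; ranks 16–17 are 582, 588; interpolating gives 582.9.
Difference: 582.9 − 244.4 = 338.5.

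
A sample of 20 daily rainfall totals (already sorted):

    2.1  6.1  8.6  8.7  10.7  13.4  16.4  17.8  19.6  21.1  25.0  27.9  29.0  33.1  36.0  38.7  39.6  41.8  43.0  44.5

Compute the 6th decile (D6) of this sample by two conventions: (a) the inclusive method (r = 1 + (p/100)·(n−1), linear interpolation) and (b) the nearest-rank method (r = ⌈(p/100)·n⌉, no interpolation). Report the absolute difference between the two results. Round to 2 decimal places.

0.44

n = 20.
(a) r = 12.4; between ranks 12 (27.9) and 13 (29.0): 28.34.
(b) the nearest-rank method: rank 12 → 27.9.
|28.34 − 27.9| = 0.44.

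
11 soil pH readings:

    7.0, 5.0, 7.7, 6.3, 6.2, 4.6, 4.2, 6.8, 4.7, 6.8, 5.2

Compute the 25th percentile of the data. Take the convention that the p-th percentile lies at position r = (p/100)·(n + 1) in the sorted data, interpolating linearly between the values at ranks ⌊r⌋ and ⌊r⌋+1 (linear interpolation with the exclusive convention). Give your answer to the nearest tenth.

Sorted: 4.2, 4.6, 4.7, 5.0, 5.2, 6.2, 6.3, 6.8, 6.8, 7.0, 7.7.
n = 11.
r = (25/100)·(11 + 1) = 3.
r is an integer, so P25 is the value at rank 3: 4.7.

4.7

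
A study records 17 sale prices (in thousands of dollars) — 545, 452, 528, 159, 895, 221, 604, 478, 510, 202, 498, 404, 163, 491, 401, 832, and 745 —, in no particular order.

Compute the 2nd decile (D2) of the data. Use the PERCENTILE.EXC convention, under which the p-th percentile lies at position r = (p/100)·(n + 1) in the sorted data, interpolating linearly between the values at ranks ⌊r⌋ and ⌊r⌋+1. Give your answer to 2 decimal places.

Sorted: 159, 163, 202, 221, 401, 404, 452, 478, 491, 498, 510, 528, 545, 604, 745, 832, 895.
n = 17.
r = (20/100)·(17 + 1) = 3.6.
Rank 3 is 202 and rank 4 is 221.
Interpolate: 202 + 0.6·(221 − 202) = 202 + 0.6·19 = 213.4.

213.40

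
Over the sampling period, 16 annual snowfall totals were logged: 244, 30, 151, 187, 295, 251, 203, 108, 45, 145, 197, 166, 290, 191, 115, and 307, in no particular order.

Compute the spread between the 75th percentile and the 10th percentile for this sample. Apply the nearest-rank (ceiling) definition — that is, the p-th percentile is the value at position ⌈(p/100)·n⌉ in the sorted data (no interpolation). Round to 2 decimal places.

199.00

Sorted: 30, 45, 108, 115, 145, 151, 166, 187, 191, 197, 203, 244, 251, 290, 295, 307.
n = 16.
P10: rank ⌈10/100·16⌉ = 2 → 45.
P75: rank ⌈75/100·16⌉ = 12 → 244.
Difference: 244 − 45 = 199.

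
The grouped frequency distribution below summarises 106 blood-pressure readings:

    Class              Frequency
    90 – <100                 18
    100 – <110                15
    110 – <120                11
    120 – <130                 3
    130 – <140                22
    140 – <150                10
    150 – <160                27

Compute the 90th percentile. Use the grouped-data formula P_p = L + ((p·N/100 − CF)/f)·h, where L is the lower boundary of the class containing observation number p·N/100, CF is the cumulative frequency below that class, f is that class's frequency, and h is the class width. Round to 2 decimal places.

N = 106; target position k = 90/100 · 106 = 95.4.
Cumulative frequencies: 18, 33, 44, 47, 69, 79, 106.
Observation 95.4 falls in the class 150 – <160.
L = 150, CF = 79, f = 27, h = 10.
P90 = 150 + ((95.4 − 79)/27)·10 = 150 + 6.07407 = 156.074.

156.07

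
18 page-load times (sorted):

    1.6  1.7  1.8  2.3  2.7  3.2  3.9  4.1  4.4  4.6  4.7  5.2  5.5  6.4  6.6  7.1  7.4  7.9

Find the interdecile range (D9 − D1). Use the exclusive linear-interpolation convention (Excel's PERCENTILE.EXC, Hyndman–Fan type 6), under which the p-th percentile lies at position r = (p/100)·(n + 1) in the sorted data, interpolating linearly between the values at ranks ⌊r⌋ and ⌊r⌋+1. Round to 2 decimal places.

n = 18.
P10: r = 1.9; ranks 1–2 are 1.6, 1.7; interpolating gives 1.69.
P90: r = 17.1; ranks 17–18 are 7.4, 7.9; interpolating gives 7.45.
Difference: 7.45 − 1.69 = 5.76.

5.76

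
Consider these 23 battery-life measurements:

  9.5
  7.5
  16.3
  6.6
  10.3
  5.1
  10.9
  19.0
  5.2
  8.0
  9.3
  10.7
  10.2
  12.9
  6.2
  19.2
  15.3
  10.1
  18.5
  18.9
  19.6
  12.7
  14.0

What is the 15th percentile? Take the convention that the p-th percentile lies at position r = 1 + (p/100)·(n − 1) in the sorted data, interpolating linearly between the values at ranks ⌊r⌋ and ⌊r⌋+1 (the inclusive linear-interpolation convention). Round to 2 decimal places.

Sorted: 5.1, 5.2, 6.2, 6.6, 7.5, 8.0, 9.3, 9.5, 10.1, 10.2, 10.3, 10.7, 10.9, 12.7, 12.9, 14.0, 15.3, 16.3, 18.5, 18.9, 19.0, 19.2, 19.6.
n = 23.
r = 1 + (15/100)·(23 − 1) = 1 + 3.3 = 4.3.
Rank 4 is 6.6 and rank 5 is 7.5.
Interpolate: 6.6 + 0.3·(7.5 − 6.6) = 6.6 + 0.3·0.9 = 6.87.

6.87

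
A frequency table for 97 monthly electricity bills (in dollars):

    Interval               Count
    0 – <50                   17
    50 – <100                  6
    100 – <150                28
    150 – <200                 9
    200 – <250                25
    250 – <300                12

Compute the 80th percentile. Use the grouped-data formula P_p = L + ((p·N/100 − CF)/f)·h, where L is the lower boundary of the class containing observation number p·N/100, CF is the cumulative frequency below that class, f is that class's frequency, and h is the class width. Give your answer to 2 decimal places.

235.20

N = 97; target position k = 80/100 · 97 = 77.6.
Cumulative frequencies: 17, 23, 51, 60, 85, 97.
Observation 77.6 falls in the class 200 – <250.
L = 200, CF = 60, f = 25, h = 50.
P80 = 200 + ((77.6 − 60)/25)·50 = 200 + 35.2 = 235.2.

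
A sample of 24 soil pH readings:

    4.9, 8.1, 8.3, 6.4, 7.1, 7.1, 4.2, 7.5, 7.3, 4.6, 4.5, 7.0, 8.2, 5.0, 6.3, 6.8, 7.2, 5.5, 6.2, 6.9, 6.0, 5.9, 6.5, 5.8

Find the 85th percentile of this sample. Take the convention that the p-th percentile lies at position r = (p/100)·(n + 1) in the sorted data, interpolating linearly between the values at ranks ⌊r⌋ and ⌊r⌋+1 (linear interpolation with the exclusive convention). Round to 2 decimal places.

7.65

Sorted: 4.2, 4.5, 4.6, 4.9, 5.0, 5.5, 5.8, 5.9, 6.0, 6.2, 6.3, 6.4, 6.5, 6.8, 6.9, 7.0, 7.1, 7.1, 7.2, 7.3, 7.5, 8.1, 8.2, 8.3.
n = 24.
r = (85/100)·(24 + 1) = 21.25.
Rank 21 is 7.5 and rank 22 is 8.1.
Interpolate: 7.5 + 0.25·(8.1 − 7.5) = 7.5 + 0.25·0.6 = 7.65.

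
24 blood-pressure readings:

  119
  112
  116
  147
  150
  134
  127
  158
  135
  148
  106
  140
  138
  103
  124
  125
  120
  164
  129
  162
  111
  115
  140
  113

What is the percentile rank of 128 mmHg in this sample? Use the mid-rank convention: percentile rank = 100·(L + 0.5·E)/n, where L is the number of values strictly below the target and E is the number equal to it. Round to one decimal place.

Sorted: 103, 106, 111, 112, 113, 115, 116, 119, 120, 124, 125, 127, 129, 134, 135, 138, 140, 140, 147, 148, 150, 158, 162, 164.
Count below 128: L = 12; count equal: E = 0; n = 24.
Percentile rank = 100·(12 + 0.5·0)/24 = 100·12/24 = 50.

50.0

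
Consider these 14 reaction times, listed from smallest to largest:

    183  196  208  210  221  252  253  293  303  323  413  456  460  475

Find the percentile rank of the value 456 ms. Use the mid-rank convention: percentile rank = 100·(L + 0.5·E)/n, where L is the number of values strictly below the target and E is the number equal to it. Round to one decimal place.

Count below 456: L = 11; count equal: E = 1; n = 14.
Percentile rank = 100·(11 + 0.5·1)/14 = 100·11.5/14 = 82.14.

82.1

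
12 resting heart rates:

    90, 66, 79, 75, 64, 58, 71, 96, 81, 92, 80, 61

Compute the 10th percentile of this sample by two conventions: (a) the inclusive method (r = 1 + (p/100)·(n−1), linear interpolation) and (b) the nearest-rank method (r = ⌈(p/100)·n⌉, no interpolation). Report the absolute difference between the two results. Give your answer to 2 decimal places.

Sorted: 58, 61, 64, 66, 71, 75, 79, 80, 81, 90, 92, 96.
n = 12.
(a) r = 2.1; between ranks 2 (61) and 3 (64): 61.3.
(b) the nearest-rank method: rank 2 → 61.
|61.3 − 61| = 0.3.

0.30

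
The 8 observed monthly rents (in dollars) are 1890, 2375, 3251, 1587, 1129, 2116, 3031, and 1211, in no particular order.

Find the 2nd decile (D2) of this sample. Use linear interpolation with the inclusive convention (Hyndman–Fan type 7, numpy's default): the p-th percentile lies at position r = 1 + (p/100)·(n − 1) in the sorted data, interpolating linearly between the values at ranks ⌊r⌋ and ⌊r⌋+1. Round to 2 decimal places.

Sorted: 1129, 1211, 1587, 1890, 2116, 2375, 3031, 3251.
n = 8.
r = 1 + (20/100)·(8 − 1) = 1 + 1.4 = 2.4.
Rank 2 is 1211 and rank 3 is 1587.
Interpolate: 1211 + 0.4·(1587 − 1211) = 1211 + 0.4·376 = 1361.4.

1361.40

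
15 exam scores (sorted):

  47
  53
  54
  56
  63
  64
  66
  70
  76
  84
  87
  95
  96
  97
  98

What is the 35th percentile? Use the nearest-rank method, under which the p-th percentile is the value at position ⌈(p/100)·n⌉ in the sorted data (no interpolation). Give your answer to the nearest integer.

n = 15.
Position = ⌈35/100 · 15⌉ = ⌈5.25⌉ = 6.
The value at rank 6 is 64.

64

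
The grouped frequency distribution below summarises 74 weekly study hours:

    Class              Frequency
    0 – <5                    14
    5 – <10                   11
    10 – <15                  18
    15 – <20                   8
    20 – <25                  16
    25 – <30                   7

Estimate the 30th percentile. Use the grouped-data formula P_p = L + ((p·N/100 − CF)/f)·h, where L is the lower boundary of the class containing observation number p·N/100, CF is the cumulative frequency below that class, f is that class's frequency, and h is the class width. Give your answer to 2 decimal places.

8.73

N = 74; target position k = 30/100 · 74 = 22.2.
Cumulative frequencies: 14, 25, 43, 51, 67, 74.
Observation 22.2 falls in the class 5 – <10.
L = 5, CF = 14, f = 11, h = 5.
P30 = 5 + ((22.2 − 14)/11)·5 = 5 + 3.72727 = 8.72727.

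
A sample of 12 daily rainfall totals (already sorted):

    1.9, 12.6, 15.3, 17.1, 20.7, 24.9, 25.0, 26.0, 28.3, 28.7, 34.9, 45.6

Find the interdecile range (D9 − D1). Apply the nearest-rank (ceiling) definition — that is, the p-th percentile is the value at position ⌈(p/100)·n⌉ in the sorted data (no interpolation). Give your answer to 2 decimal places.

22.30

n = 12.
P10: rank ⌈10/100·12⌉ = 2 → 12.6.
P90: rank ⌈90/100·12⌉ = 11 → 34.9.
Difference: 34.9 − 12.6 = 22.3.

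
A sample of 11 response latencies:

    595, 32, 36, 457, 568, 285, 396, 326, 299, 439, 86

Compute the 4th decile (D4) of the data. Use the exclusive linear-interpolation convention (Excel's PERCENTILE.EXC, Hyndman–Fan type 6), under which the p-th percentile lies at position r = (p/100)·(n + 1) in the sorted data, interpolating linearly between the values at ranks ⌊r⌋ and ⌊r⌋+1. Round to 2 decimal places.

296.20

Sorted: 32, 36, 86, 285, 299, 326, 396, 439, 457, 568, 595.
n = 11.
r = (40/100)·(11 + 1) = 4.8.
Rank 4 is 285 and rank 5 is 299.
Interpolate: 285 + 0.8·(299 − 285) = 285 + 0.8·14 = 296.2.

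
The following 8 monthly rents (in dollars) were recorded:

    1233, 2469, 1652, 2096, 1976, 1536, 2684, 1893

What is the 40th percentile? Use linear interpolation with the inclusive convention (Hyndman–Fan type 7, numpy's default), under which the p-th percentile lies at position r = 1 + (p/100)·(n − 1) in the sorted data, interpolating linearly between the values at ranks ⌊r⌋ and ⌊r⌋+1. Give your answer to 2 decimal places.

1844.80

Sorted: 1233, 1536, 1652, 1893, 1976, 2096, 2469, 2684.
n = 8.
r = 1 + (40/100)·(8 − 1) = 1 + 2.8 = 3.8.
Rank 3 is 1652 and rank 4 is 1893.
Interpolate: 1652 + 0.8·(1893 − 1652) = 1652 + 0.8·241 = 1844.8.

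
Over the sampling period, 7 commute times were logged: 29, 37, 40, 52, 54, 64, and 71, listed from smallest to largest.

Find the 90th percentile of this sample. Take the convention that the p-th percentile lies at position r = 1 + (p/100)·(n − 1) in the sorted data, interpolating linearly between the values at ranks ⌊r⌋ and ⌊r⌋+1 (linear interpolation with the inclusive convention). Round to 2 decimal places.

n = 7.
r = 1 + (90/100)·(7 − 1) = 1 + 5.4 = 6.4.
Rank 6 is 64 and rank 7 is 71.
Interpolate: 64 + 0.4·(71 − 64) = 64 + 0.4·7 = 66.8.

66.80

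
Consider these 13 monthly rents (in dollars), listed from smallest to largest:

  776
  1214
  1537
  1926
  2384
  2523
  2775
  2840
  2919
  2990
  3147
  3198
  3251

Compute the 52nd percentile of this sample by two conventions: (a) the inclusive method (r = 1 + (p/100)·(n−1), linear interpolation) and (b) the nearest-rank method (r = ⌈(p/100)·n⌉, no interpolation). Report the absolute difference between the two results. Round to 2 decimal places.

15.60

n = 13.
(a) r = 7.24; between ranks 7 (2775) and 8 (2840): 2790.6.
(b) the nearest-rank method: rank 7 → 2775.
|2790.6 − 2775| = 15.6.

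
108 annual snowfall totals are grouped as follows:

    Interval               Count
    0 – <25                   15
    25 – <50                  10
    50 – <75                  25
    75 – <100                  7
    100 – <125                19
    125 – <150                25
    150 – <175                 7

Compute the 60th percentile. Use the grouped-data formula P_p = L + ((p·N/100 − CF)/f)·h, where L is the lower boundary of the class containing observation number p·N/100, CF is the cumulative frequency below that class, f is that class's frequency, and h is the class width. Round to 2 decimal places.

N = 108; target position k = 60/100 · 108 = 64.8.
Cumulative frequencies: 15, 25, 50, 57, 76, 101, 108.
Observation 64.8 falls in the class 100 – <125.
L = 100, CF = 57, f = 19, h = 25.
P60 = 100 + ((64.8 − 57)/19)·25 = 100 + 10.2632 = 110.263.

110.26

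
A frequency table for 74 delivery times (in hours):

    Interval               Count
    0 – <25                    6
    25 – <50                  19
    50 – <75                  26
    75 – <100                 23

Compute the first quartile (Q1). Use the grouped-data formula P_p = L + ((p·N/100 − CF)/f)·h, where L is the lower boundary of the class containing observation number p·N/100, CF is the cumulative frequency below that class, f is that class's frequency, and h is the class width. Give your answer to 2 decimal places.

N = 74; target position k = 25/100 · 74 = 18.5.
Cumulative frequencies: 6, 25, 51, 74.
Observation 18.5 falls in the class 25 – <50.
L = 25, CF = 6, f = 19, h = 25.
P25 = 25 + ((18.5 − 6)/19)·25 = 25 + 16.4474 = 41.4474.

41.45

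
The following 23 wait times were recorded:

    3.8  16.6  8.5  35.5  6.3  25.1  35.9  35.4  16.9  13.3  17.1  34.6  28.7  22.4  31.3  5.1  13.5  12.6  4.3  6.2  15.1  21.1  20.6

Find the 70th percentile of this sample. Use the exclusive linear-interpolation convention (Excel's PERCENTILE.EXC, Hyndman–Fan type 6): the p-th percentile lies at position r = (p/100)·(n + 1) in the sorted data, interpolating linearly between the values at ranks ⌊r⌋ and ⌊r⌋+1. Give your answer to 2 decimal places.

Sorted: 3.8, 4.3, 5.1, 6.2, 6.3, 8.5, 12.6, 13.3, 13.5, 15.1, 16.6, 16.9, 17.1, 20.6, 21.1, 22.4, 25.1, 28.7, 31.3, 34.6, 35.4, 35.5, 35.9.
n = 23.
r = (70/100)·(23 + 1) = 16.8.
Rank 16 is 22.4 and rank 17 is 25.1.
Interpolate: 22.4 + 0.8·(25.1 − 22.4) = 22.4 + 0.8·2.7 = 24.56.

24.56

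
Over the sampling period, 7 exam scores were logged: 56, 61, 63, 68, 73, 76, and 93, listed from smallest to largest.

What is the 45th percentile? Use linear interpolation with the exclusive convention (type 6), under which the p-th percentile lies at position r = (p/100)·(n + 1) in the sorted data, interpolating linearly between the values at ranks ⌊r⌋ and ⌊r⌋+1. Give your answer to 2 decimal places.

66.00

n = 7.
r = (45/100)·(7 + 1) = 3.6.
Rank 3 is 63 and rank 4 is 68.
Interpolate: 63 + 0.6·(68 − 63) = 63 + 0.6·5 = 66.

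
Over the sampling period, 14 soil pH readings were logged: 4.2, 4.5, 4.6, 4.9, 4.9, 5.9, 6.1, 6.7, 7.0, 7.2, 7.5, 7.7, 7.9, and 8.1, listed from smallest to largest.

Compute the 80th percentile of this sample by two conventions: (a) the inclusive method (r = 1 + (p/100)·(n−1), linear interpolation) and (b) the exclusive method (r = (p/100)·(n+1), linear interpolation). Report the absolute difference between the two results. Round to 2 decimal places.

n = 14.
(a) r = 11.4; between ranks 11 (7.5) and 12 (7.7): 7.58.
(b) r = 12 → value at rank 12 = 7.7.
|7.58 − 7.7| = 0.12.

0.12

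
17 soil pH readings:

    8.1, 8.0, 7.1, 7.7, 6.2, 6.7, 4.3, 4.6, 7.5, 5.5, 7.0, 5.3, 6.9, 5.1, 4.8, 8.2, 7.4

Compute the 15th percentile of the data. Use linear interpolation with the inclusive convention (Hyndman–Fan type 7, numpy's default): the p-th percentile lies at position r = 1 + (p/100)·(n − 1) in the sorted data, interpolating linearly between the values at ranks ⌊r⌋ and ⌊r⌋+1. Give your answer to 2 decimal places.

4.92

Sorted: 4.3, 4.6, 4.8, 5.1, 5.3, 5.5, 6.2, 6.7, 6.9, 7.0, 7.1, 7.4, 7.5, 7.7, 8.0, 8.1, 8.2.
n = 17.
r = 1 + (15/100)·(17 − 1) = 1 + 2.4 = 3.4.
Rank 3 is 4.8 and rank 4 is 5.1.
Interpolate: 4.8 + 0.4·(5.1 − 4.8) = 4.8 + 0.4·0.3 = 4.92.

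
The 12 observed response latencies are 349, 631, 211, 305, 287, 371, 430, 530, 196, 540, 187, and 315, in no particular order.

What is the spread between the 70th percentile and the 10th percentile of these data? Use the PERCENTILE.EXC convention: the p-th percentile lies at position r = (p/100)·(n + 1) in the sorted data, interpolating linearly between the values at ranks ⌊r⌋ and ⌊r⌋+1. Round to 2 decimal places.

Sorted: 187, 196, 211, 287, 305, 315, 349, 371, 430, 530, 540, 631.
n = 12.
P10: r = 1.3; ranks 1–2 are 187, 196; interpolating gives 189.7.
P70: r = 9.1; ranks 9–10 are 430, 530; interpolating gives 440.
Difference: 440 − 189.7 = 250.3.

250.30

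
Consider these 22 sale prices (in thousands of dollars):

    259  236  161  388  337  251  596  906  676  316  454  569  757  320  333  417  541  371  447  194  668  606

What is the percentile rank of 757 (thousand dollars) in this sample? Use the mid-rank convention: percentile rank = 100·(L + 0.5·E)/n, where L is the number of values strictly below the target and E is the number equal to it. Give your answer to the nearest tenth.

Sorted: 161, 194, 236, 251, 259, 316, 320, 333, 337, 371, 388, 417, 447, 454, 541, 569, 596, 606, 668, 676, 757, 906.
Count below 757: L = 20; count equal: E = 1; n = 22.
Percentile rank = 100·(20 + 0.5·1)/22 = 100·20.5/22 = 93.18.

93.2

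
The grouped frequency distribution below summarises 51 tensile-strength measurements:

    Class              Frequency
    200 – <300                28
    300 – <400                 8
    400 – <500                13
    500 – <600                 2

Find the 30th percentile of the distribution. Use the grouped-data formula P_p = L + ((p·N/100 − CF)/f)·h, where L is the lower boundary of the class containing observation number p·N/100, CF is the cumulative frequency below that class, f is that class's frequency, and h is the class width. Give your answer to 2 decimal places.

N = 51; target position k = 30/100 · 51 = 15.3.
Cumulative frequencies: 28, 36, 49, 51.
Observation 15.3 falls in the class 200 – <300.
L = 200, CF = 0, f = 28, h = 100.
P30 = 200 + ((15.3 − 0)/28)·100 = 200 + 54.6429 = 254.643.

254.64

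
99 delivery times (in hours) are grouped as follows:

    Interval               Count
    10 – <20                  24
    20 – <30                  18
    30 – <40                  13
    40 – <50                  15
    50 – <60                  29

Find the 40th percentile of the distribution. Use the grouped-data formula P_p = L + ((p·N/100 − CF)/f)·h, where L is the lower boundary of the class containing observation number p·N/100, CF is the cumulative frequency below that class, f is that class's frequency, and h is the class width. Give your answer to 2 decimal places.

28.67

N = 99; target position k = 40/100 · 99 = 39.6.
Cumulative frequencies: 24, 42, 55, 70, 99.
Observation 39.6 falls in the class 20 – <30.
L = 20, CF = 24, f = 18, h = 10.
P40 = 20 + ((39.6 − 24)/18)·10 = 20 + 8.66667 = 28.6667.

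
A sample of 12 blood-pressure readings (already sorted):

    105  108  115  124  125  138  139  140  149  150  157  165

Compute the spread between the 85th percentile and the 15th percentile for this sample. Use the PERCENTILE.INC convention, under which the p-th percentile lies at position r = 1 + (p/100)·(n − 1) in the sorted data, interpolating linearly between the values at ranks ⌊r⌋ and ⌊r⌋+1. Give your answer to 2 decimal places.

n = 12.
P15: r = 2.65; ranks 2–3 are 108, 115; interpolating gives 112.55.
P85: r = 10.35; ranks 10–11 are 150, 157; interpolating gives 152.45.
Difference: 152.45 − 112.55 = 39.9.

39.90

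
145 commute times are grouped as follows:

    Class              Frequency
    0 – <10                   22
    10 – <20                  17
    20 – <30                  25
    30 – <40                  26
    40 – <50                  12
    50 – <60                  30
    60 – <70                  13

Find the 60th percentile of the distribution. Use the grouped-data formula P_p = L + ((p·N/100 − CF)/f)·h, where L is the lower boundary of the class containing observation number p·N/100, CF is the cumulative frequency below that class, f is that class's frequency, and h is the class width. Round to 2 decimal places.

38.85

N = 145; target position k = 60/100 · 145 = 87.
Cumulative frequencies: 22, 39, 64, 90, 102, 132, 145.
Observation 87 falls in the class 30 – <40.
L = 30, CF = 64, f = 26, h = 10.
P60 = 30 + ((87 − 64)/26)·10 = 30 + 8.84615 = 38.8462.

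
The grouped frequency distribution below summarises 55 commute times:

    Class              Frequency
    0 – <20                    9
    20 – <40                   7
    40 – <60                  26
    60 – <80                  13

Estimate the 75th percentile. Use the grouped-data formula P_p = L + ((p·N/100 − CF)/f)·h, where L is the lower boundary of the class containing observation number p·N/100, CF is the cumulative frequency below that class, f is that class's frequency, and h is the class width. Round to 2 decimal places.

59.42

N = 55; target position k = 75/100 · 55 = 41.25.
Cumulative frequencies: 9, 16, 42, 55.
Observation 41.25 falls in the class 40 – <60.
L = 40, CF = 16, f = 26, h = 20.
P75 = 40 + ((41.25 − 16)/26)·20 = 40 + 19.4231 = 59.4231.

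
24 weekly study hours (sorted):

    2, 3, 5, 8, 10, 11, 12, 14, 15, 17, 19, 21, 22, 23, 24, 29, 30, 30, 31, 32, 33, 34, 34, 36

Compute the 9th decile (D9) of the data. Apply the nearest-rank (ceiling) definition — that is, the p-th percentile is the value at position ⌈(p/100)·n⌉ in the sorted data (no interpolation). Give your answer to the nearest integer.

34

n = 24.
Position = ⌈90/100 · 24⌉ = ⌈21.6⌉ = 22.
The value at rank 22 is 34.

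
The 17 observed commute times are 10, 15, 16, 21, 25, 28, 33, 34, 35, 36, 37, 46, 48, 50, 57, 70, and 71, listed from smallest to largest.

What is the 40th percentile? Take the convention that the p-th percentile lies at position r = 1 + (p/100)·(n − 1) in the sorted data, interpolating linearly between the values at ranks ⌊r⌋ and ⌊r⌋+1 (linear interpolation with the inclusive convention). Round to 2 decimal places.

n = 17.
r = 1 + (40/100)·(17 − 1) = 1 + 6.4 = 7.4.
Rank 7 is 33 and rank 8 is 34.
Interpolate: 33 + 0.4·(34 − 33) = 33 + 0.4·1 = 33.4.

33.40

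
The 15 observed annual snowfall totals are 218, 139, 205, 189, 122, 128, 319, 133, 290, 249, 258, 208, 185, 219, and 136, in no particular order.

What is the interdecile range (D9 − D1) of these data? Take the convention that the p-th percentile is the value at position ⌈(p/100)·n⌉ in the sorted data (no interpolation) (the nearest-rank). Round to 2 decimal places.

Sorted: 122, 128, 133, 136, 139, 185, 189, 205, 208, 218, 219, 249, 258, 290, 319.
n = 15.
P10: rank ⌈10/100·15⌉ = 2 → 128.
P90: rank ⌈90/100·15⌉ = 14 → 290.
Difference: 290 − 128 = 162.

162.00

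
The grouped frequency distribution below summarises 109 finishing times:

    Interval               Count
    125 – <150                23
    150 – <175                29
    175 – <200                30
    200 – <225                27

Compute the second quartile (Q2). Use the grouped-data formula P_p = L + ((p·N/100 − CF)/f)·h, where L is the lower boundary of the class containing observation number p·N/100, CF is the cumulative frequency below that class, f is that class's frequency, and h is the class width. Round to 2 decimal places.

177.08

N = 109; target position k = 50/100 · 109 = 54.5.
Cumulative frequencies: 23, 52, 82, 109.
Observation 54.5 falls in the class 175 – <200.
L = 175, CF = 52, f = 30, h = 25.
P50 = 175 + ((54.5 − 52)/30)·25 = 175 + 2.08333 = 177.083.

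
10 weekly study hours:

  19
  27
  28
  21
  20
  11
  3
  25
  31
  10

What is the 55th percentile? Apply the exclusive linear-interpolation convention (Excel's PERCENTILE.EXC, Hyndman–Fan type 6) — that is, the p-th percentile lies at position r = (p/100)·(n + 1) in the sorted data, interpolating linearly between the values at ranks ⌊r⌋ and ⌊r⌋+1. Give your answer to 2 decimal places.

Sorted: 3, 10, 11, 19, 20, 21, 25, 27, 28, 31.
n = 10.
r = (55/100)·(10 + 1) = 6.05.
Rank 6 is 21 and rank 7 is 25.
Interpolate: 21 + 0.05·(25 − 21) = 21 + 0.05·4 = 21.2.

21.20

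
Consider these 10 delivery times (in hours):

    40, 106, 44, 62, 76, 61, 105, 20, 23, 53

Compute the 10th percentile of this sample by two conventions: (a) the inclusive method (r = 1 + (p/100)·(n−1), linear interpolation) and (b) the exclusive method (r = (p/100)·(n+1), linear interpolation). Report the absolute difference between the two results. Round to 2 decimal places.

2.40

Sorted: 20, 23, 40, 44, 53, 61, 62, 76, 105, 106.
n = 10.
(a) r = 1.9; between ranks 1 (20) and 2 (23): 22.7.
(b) r = 1.1; between ranks 1 (20) and 2 (23): 20.3.
|22.7 − 20.3| = 2.4.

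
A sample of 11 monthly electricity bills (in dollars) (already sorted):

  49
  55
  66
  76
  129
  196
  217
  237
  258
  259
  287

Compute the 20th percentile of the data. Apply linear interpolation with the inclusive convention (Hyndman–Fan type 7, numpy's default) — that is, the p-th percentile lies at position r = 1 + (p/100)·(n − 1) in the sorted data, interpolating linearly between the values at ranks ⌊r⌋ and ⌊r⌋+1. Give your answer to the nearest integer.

n = 11.
r = 1 + (20/100)·(11 − 1) = 1 + 2 = 3.
r is an integer, so P20 is the value at rank 3: 66.

66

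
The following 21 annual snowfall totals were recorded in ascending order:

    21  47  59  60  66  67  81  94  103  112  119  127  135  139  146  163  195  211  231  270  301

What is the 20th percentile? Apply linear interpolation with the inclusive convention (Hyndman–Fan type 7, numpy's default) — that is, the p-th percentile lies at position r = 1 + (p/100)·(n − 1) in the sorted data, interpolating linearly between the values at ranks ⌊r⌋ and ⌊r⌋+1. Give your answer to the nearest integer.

n = 21.
r = 1 + (20/100)·(21 − 1) = 1 + 4 = 5.
r is an integer, so P20 is the value at rank 5: 66.

66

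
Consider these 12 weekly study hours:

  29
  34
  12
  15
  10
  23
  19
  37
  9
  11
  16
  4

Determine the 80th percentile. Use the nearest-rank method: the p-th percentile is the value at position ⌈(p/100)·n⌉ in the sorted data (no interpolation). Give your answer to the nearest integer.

Sorted: 4, 9, 10, 11, 12, 15, 16, 19, 23, 29, 34, 37.
n = 12.
Position = ⌈80/100 · 12⌉ = ⌈9.6⌉ = 10.
The value at rank 10 is 29.

29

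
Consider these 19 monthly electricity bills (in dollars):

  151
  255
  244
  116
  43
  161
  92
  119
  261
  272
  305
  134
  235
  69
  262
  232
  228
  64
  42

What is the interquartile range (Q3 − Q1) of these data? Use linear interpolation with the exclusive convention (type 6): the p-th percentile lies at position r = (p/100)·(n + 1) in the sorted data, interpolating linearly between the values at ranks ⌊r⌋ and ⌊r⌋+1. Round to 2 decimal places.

163.00

Sorted: 42, 43, 64, 69, 92, 116, 119, 134, 151, 161, 228, 232, 235, 244, 255, 261, 262, 272, 305.
n = 19.
P25: r = 5 (integer) → 92.
P75: r = 15 (integer) → 255.
Difference: 255 − 92 = 163.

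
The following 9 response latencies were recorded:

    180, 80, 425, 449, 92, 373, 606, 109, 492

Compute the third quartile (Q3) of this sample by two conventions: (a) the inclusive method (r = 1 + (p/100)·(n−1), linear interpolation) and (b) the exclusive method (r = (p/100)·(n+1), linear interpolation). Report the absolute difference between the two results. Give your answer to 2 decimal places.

21.50

Sorted: 80, 92, 109, 180, 373, 425, 449, 492, 606.
n = 9.
(a) r = 7 → value at rank 7 = 449.
(b) r = 7.5; between ranks 7 (449) and 8 (492): 470.5.
|449 − 470.5| = 21.5.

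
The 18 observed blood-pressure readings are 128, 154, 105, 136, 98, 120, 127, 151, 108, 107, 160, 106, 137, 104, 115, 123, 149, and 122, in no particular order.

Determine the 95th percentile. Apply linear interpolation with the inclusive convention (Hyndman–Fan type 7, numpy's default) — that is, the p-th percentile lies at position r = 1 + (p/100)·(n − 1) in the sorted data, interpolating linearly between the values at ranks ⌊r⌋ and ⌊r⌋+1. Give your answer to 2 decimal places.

154.90

Sorted: 98, 104, 105, 106, 107, 108, 115, 120, 122, 123, 127, 128, 136, 137, 149, 151, 154, 160.
n = 18.
r = 1 + (95/100)·(18 − 1) = 1 + 16.15 = 17.15.
Rank 17 is 154 and rank 18 is 160.
Interpolate: 154 + 0.15·(160 − 154) = 154 + 0.15·6 = 154.9.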